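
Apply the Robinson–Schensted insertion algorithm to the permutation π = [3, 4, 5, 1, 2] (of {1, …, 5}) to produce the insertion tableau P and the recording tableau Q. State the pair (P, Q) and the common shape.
P = [1, 2, 5] / [3, 4];  Q = [1, 2, 3] / [4, 5];  common shape = (3, 2)

Row-insert the values π_1, π_2, … into P one at a time, bumping the leftmost entry strictly greater than the inserted value down to the next row. The recording tableau Q records, in position (i, j), the step at which that cell was added to P.
  Insert 3 (step 1): P = [3];  Q = [1]
  Insert 4 (step 2): P = [3, 4];  Q = [1, 2]
  Insert 5 (step 3): P = [3, 4, 5];  Q = [1, 2, 3]
  Insert 1 (step 4): P = [1, 4, 5] / [3];  Q = [1, 2, 3] / [4]
  Insert 2 (step 5): P = [1, 2, 5] / [3, 4];  Q = [1, 2, 3] / [4, 5]
Final shape: (3, 2).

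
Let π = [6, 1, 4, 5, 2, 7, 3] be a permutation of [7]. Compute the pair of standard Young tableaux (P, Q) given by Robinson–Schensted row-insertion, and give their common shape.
P = [1, 2, 3, 7] / [4, 5] / [6];  Q = [1, 3, 4, 6] / [2, 7] / [5];  common shape = (4, 2, 1)

Row-insert the values π_1, π_2, … into P one at a time, bumping the leftmost entry strictly greater than the inserted value down to the next row. The recording tableau Q records, in position (i, j), the step at which that cell was added to P.
  Insert 6 (step 1): P = [6];  Q = [1]
  Insert 1 (step 2): P = [1] / [6];  Q = [1] / [2]
  Insert 4 (step 3): P = [1, 4] / [6];  Q = [1, 3] / [2]
  Insert 5 (step 4): P = [1, 4, 5] / [6];  Q = [1, 3, 4] / [2]
  Insert 2 (step 5): P = [1, 2, 5] / [4] / [6];  Q = [1, 3, 4] / [2] / [5]
  Insert 7 (step 6): P = [1, 2, 5, 7] / [4] / [6];  Q = [1, 3, 4, 6] / [2] / [5]
  Insert 3 (step 7): P = [1, 2, 3, 7] / [4, 5] / [6];  Q = [1, 3, 4, 6] / [2, 7] / [5]
Final shape: (4, 2, 1).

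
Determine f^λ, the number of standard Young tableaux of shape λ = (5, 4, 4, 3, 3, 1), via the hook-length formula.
# SYT of shape (5, 4, 4, 3, 3, 1) = 67343562

Hook-length formula: f^λ = n! / Π hook(c), product over all cells c of the Young diagram. For λ = (5, 4, 4, 3, 3, 1), n = 20 boxes. Hook lengths by row (left-to-right, top-to-bottom): [10, 8, 7, 4, 1]; [8, 6, 5, 2]; [7, 5, 4, 1]; [5, 3, 2]; [4, 2, 1]; [1]. Product of hooks = 36126720000. So f^λ = 20! / 36126720000 = 2432902008176640000 / 36126720000 = 67343562.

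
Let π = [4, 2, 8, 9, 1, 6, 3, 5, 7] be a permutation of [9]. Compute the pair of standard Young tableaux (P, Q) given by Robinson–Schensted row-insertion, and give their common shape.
P = [1, 3, 5, 7] / [2, 6, 9] / [4, 8];  Q = [1, 3, 4, 9] / [2, 6, 8] / [5, 7];  common shape = (4, 3, 2)

Row-insert the values π_1, π_2, … into P one at a time, bumping the leftmost entry strictly greater than the inserted value down to the next row. The recording tableau Q records, in position (i, j), the step at which that cell was added to P.
  Insert 4 (step 1): P = [4];  Q = [1]
  Insert 2 (step 2): P = [2] / [4];  Q = [1] / [2]
  Insert 8 (step 3): P = [2, 8] / [4];  Q = [1, 3] / [2]
  Insert 9 (step 4): P = [2, 8, 9] / [4];  Q = [1, 3, 4] / [2]
  Insert 1 (step 5): P = [1, 8, 9] / [2] / [4];  Q = [1, 3, 4] / [2] / [5]
  Insert 6 (step 6): P = [1, 6, 9] / [2, 8] / [4];  Q = [1, 3, 4] / [2, 6] / [5]
  Insert 3 (step 7): P = [1, 3, 9] / [2, 6] / [4, 8];  Q = [1, 3, 4] / [2, 6] / [5, 7]
  Insert 5 (step 8): P = [1, 3, 5] / [2, 6, 9] / [4, 8];  Q = [1, 3, 4] / [2, 6, 8] / [5, 7]
  Insert 7 (step 9): P = [1, 3, 5, 7] / [2, 6, 9] / [4, 8];  Q = [1, 3, 4, 9] / [2, 6, 8] / [5, 7]
Final shape: (4, 3, 2).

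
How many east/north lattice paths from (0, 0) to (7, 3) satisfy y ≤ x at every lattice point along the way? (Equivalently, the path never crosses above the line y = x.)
Number of paths = 75

By the reflection principle (André's argument), the number of monotone paths to (7, 3) with n ≤ m that never go above y = x is C(10, 7) − C(10, 8) = 120 − 45 = 75.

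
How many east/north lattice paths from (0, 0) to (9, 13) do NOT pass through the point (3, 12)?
Number of paths = 494235

Total paths from (0, 0) to (9, 13): C(22, 9) = 497420. Paths through (3, 12): (paths (0, 0) → (3, 12)) × (paths (3, 12) → (9, 13)) = C(15, 3) · C(7, 6) = 455 · 7 = 3185. Avoidance count = 497420 − 3185 = 494235.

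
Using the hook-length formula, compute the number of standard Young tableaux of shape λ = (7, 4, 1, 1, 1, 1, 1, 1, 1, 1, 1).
# SYT of shape (7, 4, 1, 1, 1, 1, 1, 1, 1, 1, 1) = 4012800

Hook-length formula: f^λ = n! / Π hook(c), product over all cells c of the Young diagram. For λ = (7, 4, 1, 1, 1, 1, 1, 1, 1, 1, 1), n = 20 boxes. Hook lengths by row (left-to-right, top-to-bottom): [17, 7, 6, 5, 3, 2, 1]; [13, 3, 2, 1]; [9]; [8]; [7]; [6]; [5]; [4]; [3]; [2]; [1]. Product of hooks = 606285388800. So f^λ = 20! / 606285388800 = 2432902008176640000 / 606285388800 = 4012800.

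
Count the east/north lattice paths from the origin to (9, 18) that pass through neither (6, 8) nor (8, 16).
Number of paths = 2026959

Inclusion–exclusion. Total paths: C(27, 9) = 4686825. Through P₁: C(14, 6)·C(13, 3) = 858858. Through P₂: C(24, 8)·C(3, 1) = 2206413. Since P₁ is strictly southwest of P₂, a monotone path through both must visit P₁ then P₂; paths through both = C(14, 6)·C(10, 2)·C(3, 1) = 405405. Avoid both = 4686825 − 858858 − 2206413 + 405405 = 2026959.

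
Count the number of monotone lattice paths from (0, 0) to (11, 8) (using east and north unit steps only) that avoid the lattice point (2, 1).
Number of paths = 41262

Total paths from (0, 0) to (11, 8): C(19, 11) = 75582. Paths through (2, 1): (paths (0, 0) → (2, 1)) × (paths (2, 1) → (11, 8)) = C(3, 2) · C(16, 9) = 3 · 11440 = 34320. Avoidance count = 75582 − 34320 = 41262.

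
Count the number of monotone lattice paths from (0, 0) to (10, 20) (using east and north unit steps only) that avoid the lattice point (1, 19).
Number of paths = 30044815

Total paths from (0, 0) to (10, 20): C(30, 10) = 30045015. Paths through (1, 19): (paths (0, 0) → (1, 19)) × (paths (1, 19) → (10, 20)) = C(20, 1) · C(10, 9) = 20 · 10 = 200. Avoidance count = 30045015 − 200 = 30044815.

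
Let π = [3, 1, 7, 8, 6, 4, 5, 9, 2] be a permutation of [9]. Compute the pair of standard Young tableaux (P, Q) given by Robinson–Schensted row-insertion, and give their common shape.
P = [1, 2, 5, 9] / [3, 4, 8] / [6] / [7];  Q = [1, 3, 4, 8] / [2, 5, 7] / [6] / [9];  common shape = (4, 3, 1, 1)

Row-insert the values π_1, π_2, … into P one at a time, bumping the leftmost entry strictly greater than the inserted value down to the next row. The recording tableau Q records, in position (i, j), the step at which that cell was added to P.
  Insert 3 (step 1): P = [3];  Q = [1]
  Insert 1 (step 2): P = [1] / [3];  Q = [1] / [2]
  Insert 7 (step 3): P = [1, 7] / [3];  Q = [1, 3] / [2]
  Insert 8 (step 4): P = [1, 7, 8] / [3];  Q = [1, 3, 4] / [2]
  Insert 6 (step 5): P = [1, 6, 8] / [3, 7];  Q = [1, 3, 4] / [2, 5]
  Insert 4 (step 6): P = [1, 4, 8] / [3, 6] / [7];  Q = [1, 3, 4] / [2, 5] / [6]
  Insert 5 (step 7): P = [1, 4, 5] / [3, 6, 8] / [7];  Q = [1, 3, 4] / [2, 5, 7] / [6]
  Insert 9 (step 8): P = [1, 4, 5, 9] / [3, 6, 8] / [7];  Q = [1, 3, 4, 8] / [2, 5, 7] / [6]
  Insert 2 (step 9): P = [1, 2, 5, 9] / [3, 4, 8] / [6] / [7];  Q = [1, 3, 4, 8] / [2, 5, 7] / [6] / [9]
Final shape: (4, 3, 1, 1).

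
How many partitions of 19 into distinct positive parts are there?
q(19) = 54

A partition into distinct parts is a strictly decreasing sequence summing to n. The recurrence d(n, m) = d(n, m−1) + d(n−m, m−1) (use part m at most once) with q(n) = d(n, n) gives q(19) = 54. (Euler's theorem: # distinct-part partitions = # odd-part partitions.)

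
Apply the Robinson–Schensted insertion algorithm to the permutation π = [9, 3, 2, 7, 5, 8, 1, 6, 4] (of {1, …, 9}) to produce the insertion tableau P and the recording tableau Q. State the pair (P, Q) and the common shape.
P = [1, 4, 6] / [2, 5, 8] / [3, 7] / [9];  Q = [1, 4, 6] / [2, 5, 8] / [3, 9] / [7];  common shape = (3, 3, 2, 1)

Row-insert the values π_1, π_2, … into P one at a time, bumping the leftmost entry strictly greater than the inserted value down to the next row. The recording tableau Q records, in position (i, j), the step at which that cell was added to P.
  Insert 9 (step 1): P = [9];  Q = [1]
  Insert 3 (step 2): P = [3] / [9];  Q = [1] / [2]
  Insert 2 (step 3): P = [2] / [3] / [9];  Q = [1] / [2] / [3]
  Insert 7 (step 4): P = [2, 7] / [3] / [9];  Q = [1, 4] / [2] / [3]
  Insert 5 (step 5): P = [2, 5] / [3, 7] / [9];  Q = [1, 4] / [2, 5] / [3]
  Insert 8 (step 6): P = [2, 5, 8] / [3, 7] / [9];  Q = [1, 4, 6] / [2, 5] / [3]
  Insert 1 (step 7): P = [1, 5, 8] / [2, 7] / [3] / [9];  Q = [1, 4, 6] / [2, 5] / [3] / [7]
  Insert 6 (step 8): P = [1, 5, 6] / [2, 7, 8] / [3] / [9];  Q = [1, 4, 6] / [2, 5, 8] / [3] / [7]
  Insert 4 (step 9): P = [1, 4, 6] / [2, 5, 8] / [3, 7] / [9];  Q = [1, 4, 6] / [2, 5, 8] / [3, 9] / [7]
Final shape: (3, 3, 2, 1).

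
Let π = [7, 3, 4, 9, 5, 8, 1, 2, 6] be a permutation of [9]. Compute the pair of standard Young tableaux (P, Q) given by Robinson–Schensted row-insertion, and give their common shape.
P = [1, 2, 5, 6] / [3, 4, 8] / [7, 9];  Q = [1, 3, 4, 6] / [2, 5, 9] / [7, 8];  common shape = (4, 3, 2)

Row-insert the values π_1, π_2, … into P one at a time, bumping the leftmost entry strictly greater than the inserted value down to the next row. The recording tableau Q records, in position (i, j), the step at which that cell was added to P.
  Insert 7 (step 1): P = [7];  Q = [1]
  Insert 3 (step 2): P = [3] / [7];  Q = [1] / [2]
  Insert 4 (step 3): P = [3, 4] / [7];  Q = [1, 3] / [2]
  Insert 9 (step 4): P = [3, 4, 9] / [7];  Q = [1, 3, 4] / [2]
  Insert 5 (step 5): P = [3, 4, 5] / [7, 9];  Q = [1, 3, 4] / [2, 5]
  Insert 8 (step 6): P = [3, 4, 5, 8] / [7, 9];  Q = [1, 3, 4, 6] / [2, 5]
  Insert 1 (step 7): P = [1, 4, 5, 8] / [3, 9] / [7];  Q = [1, 3, 4, 6] / [2, 5] / [7]
  Insert 2 (step 8): P = [1, 2, 5, 8] / [3, 4] / [7, 9];  Q = [1, 3, 4, 6] / [2, 5] / [7, 8]
  Insert 6 (step 9): P = [1, 2, 5, 6] / [3, 4, 8] / [7, 9];  Q = [1, 3, 4, 6] / [2, 5, 9] / [7, 8]
Final shape: (4, 3, 2).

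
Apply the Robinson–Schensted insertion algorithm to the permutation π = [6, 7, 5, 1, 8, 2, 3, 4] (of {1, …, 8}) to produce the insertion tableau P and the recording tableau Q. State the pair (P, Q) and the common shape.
P = [1, 2, 3, 4] / [5, 7, 8] / [6];  Q = [1, 2, 5, 8] / [3, 6, 7] / [4];  common shape = (4, 3, 1)

Row-insert the values π_1, π_2, … into P one at a time, bumping the leftmost entry strictly greater than the inserted value down to the next row. The recording tableau Q records, in position (i, j), the step at which that cell was added to P.
  Insert 6 (step 1): P = [6];  Q = [1]
  Insert 7 (step 2): P = [6, 7];  Q = [1, 2]
  Insert 5 (step 3): P = [5, 7] / [6];  Q = [1, 2] / [3]
  Insert 1 (step 4): P = [1, 7] / [5] / [6];  Q = [1, 2] / [3] / [4]
  Insert 8 (step 5): P = [1, 7, 8] / [5] / [6];  Q = [1, 2, 5] / [3] / [4]
  Insert 2 (step 6): P = [1, 2, 8] / [5, 7] / [6];  Q = [1, 2, 5] / [3, 6] / [4]
  Insert 3 (step 7): P = [1, 2, 3] / [5, 7, 8] / [6];  Q = [1, 2, 5] / [3, 6, 7] / [4]
  Insert 4 (step 8): P = [1, 2, 3, 4] / [5, 7, 8] / [6];  Q = [1, 2, 5, 8] / [3, 6, 7] / [4]
Final shape: (4, 3, 1).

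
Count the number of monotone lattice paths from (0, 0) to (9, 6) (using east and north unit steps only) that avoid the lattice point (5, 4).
Number of paths = 3115

Total paths from (0, 0) to (9, 6): C(15, 9) = 5005. Paths through (5, 4): (paths (0, 0) → (5, 4)) × (paths (5, 4) → (9, 6)) = C(9, 5) · C(6, 4) = 126 · 15 = 1890. Avoidance count = 5005 − 1890 = 3115.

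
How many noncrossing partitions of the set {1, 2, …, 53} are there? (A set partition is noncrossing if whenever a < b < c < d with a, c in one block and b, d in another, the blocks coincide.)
C_53 = 116157871455782434250553845880

These noncrossing partitions are counted by the Catalan number C_n = (1/(n + 1)) · C(2n, n). For n = 53: C_53 = (1/54) · C(106, 53) = 6272525058612251449529907677520/54 = 116157871455782434250553845880.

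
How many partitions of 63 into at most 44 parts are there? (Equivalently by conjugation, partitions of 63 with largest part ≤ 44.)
p(63, parts ≤ 44) = 1503902

Use the recurrence p(n, m) = p(n, m−1) + p(n−m, m): either the largest part is < m (count p(n, m−1)) or the largest part is exactly m (remove one copy of m, count p(n−m, m)). With p(0, ·) = 1 this gives p(63, parts ≤ 44) = 1503902. (By conjugating Young diagrams, this also counts partitions of 63 into at most 44 parts.)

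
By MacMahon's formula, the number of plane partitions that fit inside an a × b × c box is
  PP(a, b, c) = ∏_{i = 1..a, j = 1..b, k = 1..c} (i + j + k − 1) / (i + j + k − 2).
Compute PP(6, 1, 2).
PP(6, 1, 2) = 28

Evaluate the triple product over i = 1..6, j = 1..1, k = 1..2. The factors are (2/1) · (3/2) · (3/2) · (4/3) · (4/3) · (5/4) · (5/4) · (6/5) · … (12 factors total). The numerators and denominators telescope so the product is an integer; carrying out the multiplication exactly gives PP(6, 1, 2) = 28.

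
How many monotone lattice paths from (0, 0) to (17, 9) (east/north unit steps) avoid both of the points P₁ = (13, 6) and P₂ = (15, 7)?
Number of paths = 1640042

Inclusion–exclusion. Total paths: C(26, 17) = 3124550. Through P₁: C(19, 13)·C(7, 4) = 949620. Through P₂: C(22, 15)·C(4, 2) = 1023264. Since P₁ is strictly southwest of P₂, a monotone path through both must visit P₁ then P₂; paths through both = C(19, 13)·C(3, 2)·C(4, 2) = 488376. Avoid both = 3124550 − 949620 − 1023264 + 488376 = 1640042.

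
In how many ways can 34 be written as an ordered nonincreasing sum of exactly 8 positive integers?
p(34, 8 parts) = 1297

Partitions of n into exactly k parts are in bijection with partitions of n − k into at most k parts (subtract 1 from each part). So p(34, exactly 8) = p(26, parts ≤ 8). Computing via the recurrence p(m, j) = p(m, j−1) + p(m−j, j) gives 1297.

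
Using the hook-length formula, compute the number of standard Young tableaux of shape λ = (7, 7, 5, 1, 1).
# SYT of shape (7, 7, 5, 1, 1) = 81628560

Hook-length formula: f^λ = n! / Π hook(c), product over all cells c of the Young diagram. For λ = (7, 7, 5, 1, 1), n = 21 boxes. Hook lengths by row (left-to-right, top-to-bottom): [11, 8, 7, 6, 5, 3, 2]; [10, 7, 6, 5, 4, 2, 1]; [7, 4, 3, 2, 1]; [2]; [1]. Product of hooks = 625895424000. So f^λ = 21! / 625895424000 = 51090942171709440000 / 625895424000 = 81628560.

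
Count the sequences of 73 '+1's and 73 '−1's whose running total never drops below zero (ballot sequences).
C_73 = 79463489365077377841208237632349268884500

These ballot sequences are counted by the Catalan number C_n = (1/(n + 1)) · C(2n, n). For n = 73: C_73 = (1/74) · C(146, 73) = 5880298213015725960249409584793845897453000/74 = 79463489365077377841208237632349268884500.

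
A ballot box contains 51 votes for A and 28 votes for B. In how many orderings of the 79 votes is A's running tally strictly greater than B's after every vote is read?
Strict-lead orderings = 550747595005452574444

Total orderings of the 79 votes with 51 for A: C(79, 51) = 1891698261105684929612. By the Bertrand ballot formula (Cycle Lemma / reflection principle), the number of orderings in which A is strictly ahead of B throughout is (p − q)/(p + q) · C(p + q, p) = (51 − 28)/(51 + 28) · 1891698261105684929612 = 550747595005452574444.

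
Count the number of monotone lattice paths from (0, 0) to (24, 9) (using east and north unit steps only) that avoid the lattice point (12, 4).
Number of paths = 27304940

Total paths from (0, 0) to (24, 9): C(33, 24) = 38567100. Paths through (12, 4): (paths (0, 0) → (12, 4)) × (paths (12, 4) → (24, 9)) = C(16, 12) · C(17, 12) = 1820 · 6188 = 11262160. Avoidance count = 38567100 − 11262160 = 27304940.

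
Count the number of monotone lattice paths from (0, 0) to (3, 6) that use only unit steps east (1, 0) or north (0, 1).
Number of paths = 84

A monotone lattice path from (0, 0) to (3, 6) consists of 3 east steps and 6 north steps in some order, so it is determined by which 3 of the 9 steps are east. The count is C(9, 3) = 84.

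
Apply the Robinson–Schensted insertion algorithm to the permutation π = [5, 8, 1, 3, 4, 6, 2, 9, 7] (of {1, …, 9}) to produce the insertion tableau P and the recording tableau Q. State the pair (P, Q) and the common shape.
P = [1, 2, 4, 6, 7] / [3, 8, 9] / [5];  Q = [1, 2, 5, 6, 8] / [3, 4, 9] / [7];  common shape = (5, 3, 1)

Row-insert the values π_1, π_2, … into P one at a time, bumping the leftmost entry strictly greater than the inserted value down to the next row. The recording tableau Q records, in position (i, j), the step at which that cell was added to P.
  Insert 5 (step 1): P = [5];  Q = [1]
  Insert 8 (step 2): P = [5, 8];  Q = [1, 2]
  Insert 1 (step 3): P = [1, 8] / [5];  Q = [1, 2] / [3]
  Insert 3 (step 4): P = [1, 3] / [5, 8];  Q = [1, 2] / [3, 4]
  Insert 4 (step 5): P = [1, 3, 4] / [5, 8];  Q = [1, 2, 5] / [3, 4]
  Insert 6 (step 6): P = [1, 3, 4, 6] / [5, 8];  Q = [1, 2, 5, 6] / [3, 4]
  Insert 2 (step 7): P = [1, 2, 4, 6] / [3, 8] / [5];  Q = [1, 2, 5, 6] / [3, 4] / [7]
  Insert 9 (step 8): P = [1, 2, 4, 6, 9] / [3, 8] / [5];  Q = [1, 2, 5, 6, 8] / [3, 4] / [7]
  Insert 7 (step 9): P = [1, 2, 4, 6, 7] / [3, 8, 9] / [5];  Q = [1, 2, 5, 6, 8] / [3, 4, 9] / [7]
Final shape: (5, 3, 1).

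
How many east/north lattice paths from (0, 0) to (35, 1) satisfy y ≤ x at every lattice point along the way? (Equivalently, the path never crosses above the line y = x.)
Number of paths = 35

By the reflection principle (André's argument), the number of monotone paths to (35, 1) with n ≤ m that never go above y = x is C(36, 35) − C(36, 36) = 36 − 1 = 35.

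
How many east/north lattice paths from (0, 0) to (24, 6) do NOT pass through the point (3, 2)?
Number of paths = 467275

Total paths from (0, 0) to (24, 6): C(30, 24) = 593775. Paths through (3, 2): (paths (0, 0) → (3, 2)) × (paths (3, 2) → (24, 6)) = C(5, 3) · C(25, 21) = 10 · 12650 = 126500. Avoidance count = 593775 − 126500 = 467275.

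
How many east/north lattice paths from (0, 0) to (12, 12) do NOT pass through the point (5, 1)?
Number of paths = 2513212

Total paths from (0, 0) to (12, 12): C(24, 12) = 2704156. Paths through (5, 1): (paths (0, 0) → (5, 1)) × (paths (5, 1) → (12, 12)) = C(6, 5) · C(18, 7) = 6 · 31824 = 190944. Avoidance count = 2704156 − 190944 = 2513212.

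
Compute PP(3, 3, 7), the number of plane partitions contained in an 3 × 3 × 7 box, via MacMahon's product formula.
PP(3, 3, 7) = 108900

Evaluate the triple product over i = 1..3, j = 1..3, k = 1..7. The factors are (2/1) · (3/2) · (4/3) · (5/4) · (6/5) · (7/6) · (8/7) · (3/2) · … (63 factors total). The numerators and denominators telescope so the product is an integer; carrying out the multiplication exactly gives PP(3, 3, 7) = 108900.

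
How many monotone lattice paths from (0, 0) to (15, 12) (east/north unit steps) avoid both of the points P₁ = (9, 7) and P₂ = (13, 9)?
Number of paths = 8840380

Inclusion–exclusion. Total paths: C(27, 15) = 17383860. Through P₁: C(16, 9)·C(11, 6) = 5285280. Through P₂: C(22, 13)·C(5, 2) = 4974200. Since P₁ is strictly southwest of P₂, a monotone path through both must visit P₁ then P₂; paths through both = C(16, 9)·C(6, 4)·C(5, 2) = 1716000. Avoid both = 17383860 − 5285280 − 4974200 + 1716000 = 8840380.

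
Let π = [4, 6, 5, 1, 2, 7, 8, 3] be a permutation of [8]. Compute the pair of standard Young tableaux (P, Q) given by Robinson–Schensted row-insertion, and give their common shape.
P = [1, 2, 3, 8] / [4, 5, 7] / [6];  Q = [1, 2, 6, 7] / [3, 5, 8] / [4];  common shape = (4, 3, 1)

Row-insert the values π_1, π_2, … into P one at a time, bumping the leftmost entry strictly greater than the inserted value down to the next row. The recording tableau Q records, in position (i, j), the step at which that cell was added to P.
  Insert 4 (step 1): P = [4];  Q = [1]
  Insert 6 (step 2): P = [4, 6];  Q = [1, 2]
  Insert 5 (step 3): P = [4, 5] / [6];  Q = [1, 2] / [3]
  Insert 1 (step 4): P = [1, 5] / [4] / [6];  Q = [1, 2] / [3] / [4]
  Insert 2 (step 5): P = [1, 2] / [4, 5] / [6];  Q = [1, 2] / [3, 5] / [4]
  Insert 7 (step 6): P = [1, 2, 7] / [4, 5] / [6];  Q = [1, 2, 6] / [3, 5] / [4]
  Insert 8 (step 7): P = [1, 2, 7, 8] / [4, 5] / [6];  Q = [1, 2, 6, 7] / [3, 5] / [4]
  Insert 3 (step 8): P = [1, 2, 3, 8] / [4, 5, 7] / [6];  Q = [1, 2, 6, 7] / [3, 5, 8] / [4]
Final shape: (4, 3, 1).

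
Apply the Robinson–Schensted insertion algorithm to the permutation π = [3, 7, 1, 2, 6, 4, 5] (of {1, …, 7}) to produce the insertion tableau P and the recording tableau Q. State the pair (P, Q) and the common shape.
P = [1, 2, 4, 5] / [3, 6] / [7];  Q = [1, 2, 5, 7] / [3, 4] / [6];  common shape = (4, 2, 1)

Row-insert the values π_1, π_2, … into P one at a time, bumping the leftmost entry strictly greater than the inserted value down to the next row. The recording tableau Q records, in position (i, j), the step at which that cell was added to P.
  Insert 3 (step 1): P = [3];  Q = [1]
  Insert 7 (step 2): P = [3, 7];  Q = [1, 2]
  Insert 1 (step 3): P = [1, 7] / [3];  Q = [1, 2] / [3]
  Insert 2 (step 4): P = [1, 2] / [3, 7];  Q = [1, 2] / [3, 4]
  Insert 6 (step 5): P = [1, 2, 6] / [3, 7];  Q = [1, 2, 5] / [3, 4]
  Insert 4 (step 6): P = [1, 2, 4] / [3, 6] / [7];  Q = [1, 2, 5] / [3, 4] / [6]
  Insert 5 (step 7): P = [1, 2, 4, 5] / [3, 6] / [7];  Q = [1, 2, 5, 7] / [3, 4] / [6]
Final shape: (4, 2, 1).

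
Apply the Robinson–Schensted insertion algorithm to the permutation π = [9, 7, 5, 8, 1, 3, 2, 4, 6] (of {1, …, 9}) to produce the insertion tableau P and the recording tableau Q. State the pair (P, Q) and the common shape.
P = [1, 2, 4, 6] / [3, 8] / [5] / [7] / [9];  Q = [1, 4, 8, 9] / [2, 6] / [3] / [5] / [7];  common shape = (4, 2, 1, 1, 1)

Row-insert the values π_1, π_2, … into P one at a time, bumping the leftmost entry strictly greater than the inserted value down to the next row. The recording tableau Q records, in position (i, j), the step at which that cell was added to P.
  Insert 9 (step 1): P = [9];  Q = [1]
  Insert 7 (step 2): P = [7] / [9];  Q = [1] / [2]
  Insert 5 (step 3): P = [5] / [7] / [9];  Q = [1] / [2] / [3]
  Insert 8 (step 4): P = [5, 8] / [7] / [9];  Q = [1, 4] / [2] / [3]
  Insert 1 (step 5): P = [1, 8] / [5] / [7] / [9];  Q = [1, 4] / [2] / [3] / [5]
  Insert 3 (step 6): P = [1, 3] / [5, 8] / [7] / [9];  Q = [1, 4] / [2, 6] / [3] / [5]
  Insert 2 (step 7): P = [1, 2] / [3, 8] / [5] / [7] / [9];  Q = [1, 4] / [2, 6] / [3] / [5] / [7]
  Insert 4 (step 8): P = [1, 2, 4] / [3, 8] / [5] / [7] / [9];  Q = [1, 4, 8] / [2, 6] / [3] / [5] / [7]
  Insert 6 (step 9): P = [1, 2, 4, 6] / [3, 8] / [5] / [7] / [9];  Q = [1, 4, 8, 9] / [2, 6] / [3] / [5] / [7]
Final shape: (4, 2, 1, 1, 1).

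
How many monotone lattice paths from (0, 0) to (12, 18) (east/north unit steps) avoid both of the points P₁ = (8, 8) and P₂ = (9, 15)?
Number of paths = 49519475

Inclusion–exclusion. Total paths: C(30, 12) = 86493225. Through P₁: C(16, 8)·C(14, 4) = 12882870. Through P₂: C(24, 9)·C(6, 3) = 26150080. Since P₁ is strictly southwest of P₂, a monotone path through both must visit P₁ then P₂; paths through both = C(16, 8)·C(8, 1)·C(6, 3) = 2059200. Avoid both = 86493225 − 12882870 − 26150080 + 2059200 = 49519475.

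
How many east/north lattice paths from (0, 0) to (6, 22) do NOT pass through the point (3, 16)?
Number of paths = 295344

Total paths from (0, 0) to (6, 22): C(28, 6) = 376740. Paths through (3, 16): (paths (0, 0) → (3, 16)) × (paths (3, 16) → (6, 22)) = C(19, 3) · C(9, 3) = 969 · 84 = 81396. Avoidance count = 376740 − 81396 = 295344.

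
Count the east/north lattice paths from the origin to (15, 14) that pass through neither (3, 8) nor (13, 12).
Number of paths = 44284890

Inclusion–exclusion. Total paths: C(29, 15) = 77558760. Through P₁: C(11, 3)·C(18, 12) = 3063060. Through P₂: C(25, 13)·C(4, 2) = 31201800. Since P₁ is strictly southwest of P₂, a monotone path through both must visit P₁ then P₂; paths through both = C(11, 3)·C(14, 10)·C(4, 2) = 990990. Avoid both = 77558760 − 3063060 − 31201800 + 990990 = 44284890.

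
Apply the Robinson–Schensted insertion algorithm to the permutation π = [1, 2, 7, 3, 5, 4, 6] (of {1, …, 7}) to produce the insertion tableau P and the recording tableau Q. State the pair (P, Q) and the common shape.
P = [1, 2, 3, 4, 6] / [5] / [7];  Q = [1, 2, 3, 5, 7] / [4] / [6];  common shape = (5, 1, 1)

Row-insert the values π_1, π_2, … into P one at a time, bumping the leftmost entry strictly greater than the inserted value down to the next row. The recording tableau Q records, in position (i, j), the step at which that cell was added to P.
  Insert 1 (step 1): P = [1];  Q = [1]
  Insert 2 (step 2): P = [1, 2];  Q = [1, 2]
  Insert 7 (step 3): P = [1, 2, 7];  Q = [1, 2, 3]
  Insert 3 (step 4): P = [1, 2, 3] / [7];  Q = [1, 2, 3] / [4]
  Insert 5 (step 5): P = [1, 2, 3, 5] / [7];  Q = [1, 2, 3, 5] / [4]
  Insert 4 (step 6): P = [1, 2, 3, 4] / [5] / [7];  Q = [1, 2, 3, 5] / [4] / [6]
  Insert 6 (step 7): P = [1, 2, 3, 4, 6] / [5] / [7];  Q = [1, 2, 3, 5, 7] / [4] / [6]
Final shape: (5, 1, 1).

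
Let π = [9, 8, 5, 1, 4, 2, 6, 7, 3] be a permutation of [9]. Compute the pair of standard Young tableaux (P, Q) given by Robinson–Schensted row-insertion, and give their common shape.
P = [1, 2, 3, 7] / [4, 6] / [5] / [8] / [9];  Q = [1, 5, 7, 8] / [2, 9] / [3] / [4] / [6];  common shape = (4, 2, 1, 1, 1)

Row-insert the values π_1, π_2, … into P one at a time, bumping the leftmost entry strictly greater than the inserted value down to the next row. The recording tableau Q records, in position (i, j), the step at which that cell was added to P.
  Insert 9 (step 1): P = [9];  Q = [1]
  Insert 8 (step 2): P = [8] / [9];  Q = [1] / [2]
  Insert 5 (step 3): P = [5] / [8] / [9];  Q = [1] / [2] / [3]
  Insert 1 (step 4): P = [1] / [5] / [8] / [9];  Q = [1] / [2] / [3] / [4]
  Insert 4 (step 5): P = [1, 4] / [5] / [8] / [9];  Q = [1, 5] / [2] / [3] / [4]
  Insert 2 (step 6): P = [1, 2] / [4] / [5] / [8] / [9];  Q = [1, 5] / [2] / [3] / [4] / [6]
  Insert 6 (step 7): P = [1, 2, 6] / [4] / [5] / [8] / [9];  Q = [1, 5, 7] / [2] / [3] / [4] / [6]
  Insert 7 (step 8): P = [1, 2, 6, 7] / [4] / [5] / [8] / [9];  Q = [1, 5, 7, 8] / [2] / [3] / [4] / [6]
  Insert 3 (step 9): P = [1, 2, 3, 7] / [4, 6] / [5] / [8] / [9];  Q = [1, 5, 7, 8] / [2, 9] / [3] / [4] / [6]
Final shape: (4, 2, 1, 1, 1).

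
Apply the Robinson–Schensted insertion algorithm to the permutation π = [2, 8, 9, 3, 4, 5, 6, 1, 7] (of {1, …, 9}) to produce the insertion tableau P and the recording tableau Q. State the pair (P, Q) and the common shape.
P = [1, 3, 4, 5, 6, 7] / [2, 9] / [8];  Q = [1, 2, 3, 6, 7, 9] / [4, 5] / [8];  common shape = (6, 2, 1)

Row-insert the values π_1, π_2, … into P one at a time, bumping the leftmost entry strictly greater than the inserted value down to the next row. The recording tableau Q records, in position (i, j), the step at which that cell was added to P.
  Insert 2 (step 1): P = [2];  Q = [1]
  Insert 8 (step 2): P = [2, 8];  Q = [1, 2]
  Insert 9 (step 3): P = [2, 8, 9];  Q = [1, 2, 3]
  Insert 3 (step 4): P = [2, 3, 9] / [8];  Q = [1, 2, 3] / [4]
  Insert 4 (step 5): P = [2, 3, 4] / [8, 9];  Q = [1, 2, 3] / [4, 5]
  Insert 5 (step 6): P = [2, 3, 4, 5] / [8, 9];  Q = [1, 2, 3, 6] / [4, 5]
  Insert 6 (step 7): P = [2, 3, 4, 5, 6] / [8, 9];  Q = [1, 2, 3, 6, 7] / [4, 5]
  Insert 1 (step 8): P = [1, 3, 4, 5, 6] / [2, 9] / [8];  Q = [1, 2, 3, 6, 7] / [4, 5] / [8]
  Insert 7 (step 9): P = [1, 3, 4, 5, 6, 7] / [2, 9] / [8];  Q = [1, 2, 3, 6, 7, 9] / [4, 5] / [8]
Final shape: (6, 2, 1).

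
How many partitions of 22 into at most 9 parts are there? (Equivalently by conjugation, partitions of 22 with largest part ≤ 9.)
p(22, parts ≤ 9) = 732

Use the recurrence p(n, m) = p(n, m−1) + p(n−m, m): either the largest part is < m (count p(n, m−1)) or the largest part is exactly m (remove one copy of m, count p(n−m, m)). With p(0, ·) = 1 this gives p(22, parts ≤ 9) = 732. (By conjugating Young diagrams, this also counts partitions of 22 into at most 9 parts.)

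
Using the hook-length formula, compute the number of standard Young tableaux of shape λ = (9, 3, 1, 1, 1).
# SYT of shape (9, 3, 1, 1, 1) = 26950

Hook-length formula: f^λ = n! / Π hook(c), product over all cells c of the Young diagram. For λ = (9, 3, 1, 1, 1), n = 15 boxes. Hook lengths by row (left-to-right, top-to-bottom): [13, 9, 8, 6, 5, 4, 3, 2, 1]; [6, 2, 1]; [3]; [2]; [1]. Product of hooks = 48522240. So f^λ = 15! / 48522240 = 1307674368000 / 48522240 = 26950.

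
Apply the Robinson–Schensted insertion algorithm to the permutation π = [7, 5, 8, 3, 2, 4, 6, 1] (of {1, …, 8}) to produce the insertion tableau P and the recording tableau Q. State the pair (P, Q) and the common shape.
P = [1, 4, 6] / [2, 8] / [3] / [5] / [7];  Q = [1, 3, 7] / [2, 6] / [4] / [5] / [8];  common shape = (3, 2, 1, 1, 1)

Row-insert the values π_1, π_2, … into P one at a time, bumping the leftmost entry strictly greater than the inserted value down to the next row. The recording tableau Q records, in position (i, j), the step at which that cell was added to P.
  Insert 7 (step 1): P = [7];  Q = [1]
  Insert 5 (step 2): P = [5] / [7];  Q = [1] / [2]
  Insert 8 (step 3): P = [5, 8] / [7];  Q = [1, 3] / [2]
  Insert 3 (step 4): P = [3, 8] / [5] / [7];  Q = [1, 3] / [2] / [4]
  Insert 2 (step 5): P = [2, 8] / [3] / [5] / [7];  Q = [1, 3] / [2] / [4] / [5]
  Insert 4 (step 6): P = [2, 4] / [3, 8] / [5] / [7];  Q = [1, 3] / [2, 6] / [4] / [5]
  Insert 6 (step 7): P = [2, 4, 6] / [3, 8] / [5] / [7];  Q = [1, 3, 7] / [2, 6] / [4] / [5]
  Insert 1 (step 8): P = [1, 4, 6] / [2, 8] / [3] / [5] / [7];  Q = [1, 3, 7] / [2, 6] / [4] / [5] / [8]
Final shape: (3, 2, 1, 1, 1).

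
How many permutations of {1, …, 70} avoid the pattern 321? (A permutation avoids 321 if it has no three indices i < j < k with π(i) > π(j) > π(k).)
C_70 = 1321422108420282270489942177190229544600

These 321-avoiding permutations are counted by the Catalan number C_n = (1/(n + 1)) · C(2n, n). For n = 70: C_70 = (1/71) · C(140, 70) = 93820969697840041204785894580506297666600/71 = 1321422108420282270489942177190229544600.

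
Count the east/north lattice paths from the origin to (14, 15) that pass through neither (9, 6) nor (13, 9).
Number of paths = 65283035

Inclusion–exclusion. Total paths: C(29, 14) = 77558760. Through P₁: C(15, 9)·C(14, 5) = 10020010. Through P₂: C(22, 13)·C(7, 1) = 3481940. Since P₁ is strictly southwest of P₂, a monotone path through both must visit P₁ then P₂; paths through both = C(15, 9)·C(7, 4)·C(7, 1) = 1226225. Avoid both = 77558760 − 10020010 − 3481940 + 1226225 = 65283035.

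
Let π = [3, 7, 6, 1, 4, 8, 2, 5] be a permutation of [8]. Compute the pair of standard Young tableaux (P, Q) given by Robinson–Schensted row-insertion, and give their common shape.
P = [1, 2, 5] / [3, 4, 8] / [6] / [7];  Q = [1, 2, 6] / [3, 5, 8] / [4] / [7];  common shape = (3, 3, 1, 1)

Row-insert the values π_1, π_2, … into P one at a time, bumping the leftmost entry strictly greater than the inserted value down to the next row. The recording tableau Q records, in position (i, j), the step at which that cell was added to P.
  Insert 3 (step 1): P = [3];  Q = [1]
  Insert 7 (step 2): P = [3, 7];  Q = [1, 2]
  Insert 6 (step 3): P = [3, 6] / [7];  Q = [1, 2] / [3]
  Insert 1 (step 4): P = [1, 6] / [3] / [7];  Q = [1, 2] / [3] / [4]
  Insert 4 (step 5): P = [1, 4] / [3, 6] / [7];  Q = [1, 2] / [3, 5] / [4]
  Insert 8 (step 6): P = [1, 4, 8] / [3, 6] / [7];  Q = [1, 2, 6] / [3, 5] / [4]
  Insert 2 (step 7): P = [1, 2, 8] / [3, 4] / [6] / [7];  Q = [1, 2, 6] / [3, 5] / [4] / [7]
  Insert 5 (step 8): P = [1, 2, 5] / [3, 4, 8] / [6] / [7];  Q = [1, 2, 6] / [3, 5, 8] / [4] / [7]
Final shape: (3, 3, 1, 1).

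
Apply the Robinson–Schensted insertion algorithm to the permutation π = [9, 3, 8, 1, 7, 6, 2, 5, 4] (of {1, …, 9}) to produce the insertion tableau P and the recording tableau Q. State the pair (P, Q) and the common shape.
P = [1, 2, 4] / [3, 5] / [6] / [7] / [8] / [9];  Q = [1, 3, 8] / [2, 5] / [4] / [6] / [7] / [9];  common shape = (3, 2, 1, 1, 1, 1)

Row-insert the values π_1, π_2, … into P one at a time, bumping the leftmost entry strictly greater than the inserted value down to the next row. The recording tableau Q records, in position (i, j), the step at which that cell was added to P.
  Insert 9 (step 1): P = [9];  Q = [1]
  Insert 3 (step 2): P = [3] / [9];  Q = [1] / [2]
  Insert 8 (step 3): P = [3, 8] / [9];  Q = [1, 3] / [2]
  Insert 1 (step 4): P = [1, 8] / [3] / [9];  Q = [1, 3] / [2] / [4]
  Insert 7 (step 5): P = [1, 7] / [3, 8] / [9];  Q = [1, 3] / [2, 5] / [4]
  Insert 6 (step 6): P = [1, 6] / [3, 7] / [8] / [9];  Q = [1, 3] / [2, 5] / [4] / [6]
  Insert 2 (step 7): P = [1, 2] / [3, 6] / [7] / [8] / [9];  Q = [1, 3] / [2, 5] / [4] / [6] / [7]
  Insert 5 (step 8): P = [1, 2, 5] / [3, 6] / [7] / [8] / [9];  Q = [1, 3, 8] / [2, 5] / [4] / [6] / [7]
  Insert 4 (step 9): P = [1, 2, 4] / [3, 5] / [6] / [7] / [8] / [9];  Q = [1, 3, 8] / [2, 5] / [4] / [6] / [7] / [9]
Final shape: (3, 2, 1, 1, 1, 1).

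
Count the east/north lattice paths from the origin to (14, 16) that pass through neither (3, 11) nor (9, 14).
Number of paths = 127313829

Inclusion–exclusion. Total paths: C(30, 14) = 145422675. Through P₁: C(14, 3)·C(16, 11) = 1589952. Through P₂: C(23, 9)·C(7, 5) = 17160990. Since P₁ is strictly southwest of P₂, a monotone path through both must visit P₁ then P₂; paths through both = C(14, 3)·C(9, 6)·C(7, 5) = 642096. Avoid both = 145422675 − 1589952 − 17160990 + 642096 = 127313829.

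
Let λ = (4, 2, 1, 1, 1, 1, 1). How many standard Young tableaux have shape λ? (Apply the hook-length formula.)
# SYT of shape (4, 2, 1, 1, 1, 1, 1) = 594

Hook-length formula: f^λ = n! / Π hook(c), product over all cells c of the Young diagram. For λ = (4, 2, 1, 1, 1, 1, 1), n = 11 boxes. Hook lengths by row (left-to-right, top-to-bottom): [10, 4, 2, 1]; [7, 1]; [5]; [4]; [3]; [2]; [1]. Product of hooks = 67200. So f^λ = 11! / 67200 = 39916800 / 67200 = 594.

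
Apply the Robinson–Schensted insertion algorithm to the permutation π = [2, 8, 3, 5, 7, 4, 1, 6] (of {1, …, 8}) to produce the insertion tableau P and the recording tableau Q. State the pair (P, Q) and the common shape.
P = [1, 3, 4, 6] / [2, 7] / [5] / [8];  Q = [1, 2, 4, 5] / [3, 8] / [6] / [7];  common shape = (4, 2, 1, 1)

Row-insert the values π_1, π_2, … into P one at a time, bumping the leftmost entry strictly greater than the inserted value down to the next row. The recording tableau Q records, in position (i, j), the step at which that cell was added to P.
  Insert 2 (step 1): P = [2];  Q = [1]
  Insert 8 (step 2): P = [2, 8];  Q = [1, 2]
  Insert 3 (step 3): P = [2, 3] / [8];  Q = [1, 2] / [3]
  Insert 5 (step 4): P = [2, 3, 5] / [8];  Q = [1, 2, 4] / [3]
  Insert 7 (step 5): P = [2, 3, 5, 7] / [8];  Q = [1, 2, 4, 5] / [3]
  Insert 4 (step 6): P = [2, 3, 4, 7] / [5] / [8];  Q = [1, 2, 4, 5] / [3] / [6]
  Insert 1 (step 7): P = [1, 3, 4, 7] / [2] / [5] / [8];  Q = [1, 2, 4, 5] / [3] / [6] / [7]
  Insert 6 (step 8): P = [1, 3, 4, 6] / [2, 7] / [5] / [8];  Q = [1, 2, 4, 5] / [3, 8] / [6] / [7]
Final shape: (4, 2, 1, 1).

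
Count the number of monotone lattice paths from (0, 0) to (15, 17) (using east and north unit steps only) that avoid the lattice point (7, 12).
Number of paths = 500873364

Total paths from (0, 0) to (15, 17): C(32, 15) = 565722720. Paths through (7, 12): (paths (0, 0) → (7, 12)) × (paths (7, 12) → (15, 17)) = C(19, 7) · C(13, 8) = 50388 · 1287 = 64849356. Avoidance count = 565722720 − 64849356 = 500873364.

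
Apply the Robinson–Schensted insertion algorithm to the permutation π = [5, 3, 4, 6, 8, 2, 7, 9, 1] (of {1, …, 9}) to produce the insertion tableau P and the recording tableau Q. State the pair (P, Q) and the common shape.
P = [1, 4, 6, 7, 9] / [2, 8] / [3] / [5];  Q = [1, 3, 4, 5, 8] / [2, 7] / [6] / [9];  common shape = (5, 2, 1, 1)

Row-insert the values π_1, π_2, … into P one at a time, bumping the leftmost entry strictly greater than the inserted value down to the next row. The recording tableau Q records, in position (i, j), the step at which that cell was added to P.
  Insert 5 (step 1): P = [5];  Q = [1]
  Insert 3 (step 2): P = [3] / [5];  Q = [1] / [2]
  Insert 4 (step 3): P = [3, 4] / [5];  Q = [1, 3] / [2]
  Insert 6 (step 4): P = [3, 4, 6] / [5];  Q = [1, 3, 4] / [2]
  Insert 8 (step 5): P = [3, 4, 6, 8] / [5];  Q = [1, 3, 4, 5] / [2]
  Insert 2 (step 6): P = [2, 4, 6, 8] / [3] / [5];  Q = [1, 3, 4, 5] / [2] / [6]
  Insert 7 (step 7): P = [2, 4, 6, 7] / [3, 8] / [5];  Q = [1, 3, 4, 5] / [2, 7] / [6]
  Insert 9 (step 8): P = [2, 4, 6, 7, 9] / [3, 8] / [5];  Q = [1, 3, 4, 5, 8] / [2, 7] / [6]
  Insert 1 (step 9): P = [1, 4, 6, 7, 9] / [2, 8] / [3] / [5];  Q = [1, 3, 4, 5, 8] / [2, 7] / [6] / [9]
Final shape: (5, 2, 1, 1).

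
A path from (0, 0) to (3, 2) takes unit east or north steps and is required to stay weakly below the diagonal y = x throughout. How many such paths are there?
Number of paths = 5

By the reflection principle (André's argument), the number of monotone paths to (3, 2) with n ≤ m that never go above y = x is C(5, 3) − C(5, 4) = 10 − 5 = 5.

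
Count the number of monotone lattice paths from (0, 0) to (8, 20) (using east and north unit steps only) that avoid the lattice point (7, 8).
Number of paths = 3024450

Total paths from (0, 0) to (8, 20): C(28, 8) = 3108105. Paths through (7, 8): (paths (0, 0) → (7, 8)) × (paths (7, 8) → (8, 20)) = C(15, 7) · C(13, 1) = 6435 · 13 = 83655. Avoidance count = 3108105 − 83655 = 3024450.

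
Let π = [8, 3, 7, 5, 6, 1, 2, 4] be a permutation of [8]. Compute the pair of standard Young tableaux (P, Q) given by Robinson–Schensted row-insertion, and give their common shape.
P = [1, 2, 4] / [3, 5, 6] / [7] / [8];  Q = [1, 3, 5] / [2, 7, 8] / [4] / [6];  common shape = (3, 3, 1, 1)

Row-insert the values π_1, π_2, … into P one at a time, bumping the leftmost entry strictly greater than the inserted value down to the next row. The recording tableau Q records, in position (i, j), the step at which that cell was added to P.
  Insert 8 (step 1): P = [8];  Q = [1]
  Insert 3 (step 2): P = [3] / [8];  Q = [1] / [2]
  Insert 7 (step 3): P = [3, 7] / [8];  Q = [1, 3] / [2]
  Insert 5 (step 4): P = [3, 5] / [7] / [8];  Q = [1, 3] / [2] / [4]
  Insert 6 (step 5): P = [3, 5, 6] / [7] / [8];  Q = [1, 3, 5] / [2] / [4]
  Insert 1 (step 6): P = [1, 5, 6] / [3] / [7] / [8];  Q = [1, 3, 5] / [2] / [4] / [6]
  Insert 2 (step 7): P = [1, 2, 6] / [3, 5] / [7] / [8];  Q = [1, 3, 5] / [2, 7] / [4] / [6]
  Insert 4 (step 8): P = [1, 2, 4] / [3, 5, 6] / [7] / [8];  Q = [1, 3, 5] / [2, 7, 8] / [4] / [6]
Final shape: (3, 3, 1, 1).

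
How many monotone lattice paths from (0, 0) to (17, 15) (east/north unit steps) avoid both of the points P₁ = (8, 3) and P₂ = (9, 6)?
Number of paths = 411597320

Inclusion–exclusion. Total paths: C(32, 17) = 565722720. Through P₁: C(11, 8)·C(21, 9) = 48498450. Through P₂: C(15, 9)·C(17, 8) = 121671550. Since P₁ is strictly southwest of P₂, a monotone path through both must visit P₁ then P₂; paths through both = C(11, 8)·C(4, 1)·C(17, 8) = 16044600. Avoid both = 565722720 − 48498450 − 121671550 + 16044600 = 411597320.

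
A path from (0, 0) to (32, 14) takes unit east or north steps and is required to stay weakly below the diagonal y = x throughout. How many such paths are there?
Number of paths = 138111313215

By the reflection principle (André's argument), the number of monotone paths to (32, 14) with n ≤ m that never go above y = x is C(46, 32) − C(46, 33) = 239877544005 − 101766230790 = 138111313215.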